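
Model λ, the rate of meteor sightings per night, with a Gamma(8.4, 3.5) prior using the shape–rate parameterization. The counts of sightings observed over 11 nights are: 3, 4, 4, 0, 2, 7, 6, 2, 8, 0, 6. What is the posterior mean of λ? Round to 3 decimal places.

Posterior mean ≈ 3.476

The Poisson likelihood adds the total count to the shape and the number of exposure periods to the rate. Here ∑xᵢ = 42 and n = 11, so shape 8.4→50.4 and rate 3.5→14.5.
E[λ | data] = 50.4/14.5 = 3.476.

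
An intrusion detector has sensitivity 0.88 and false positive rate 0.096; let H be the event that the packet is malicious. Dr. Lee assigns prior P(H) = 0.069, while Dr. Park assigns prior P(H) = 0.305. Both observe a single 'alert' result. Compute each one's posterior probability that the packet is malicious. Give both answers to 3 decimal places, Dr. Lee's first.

The likelihood ratio for an 'alert' result is 0.88/0.096 = 9.1667.
Dr. Lee: prior odds 0.069/0.931 = 0.074114; posterior odds 0.67938; posterior probability 0.405.
Dr. Park: prior odds 0.305/0.695 = 0.43885; posterior odds 4.0228; posterior probability 0.801.

Dr. Lee: 0.405; Dr. Park: 0.801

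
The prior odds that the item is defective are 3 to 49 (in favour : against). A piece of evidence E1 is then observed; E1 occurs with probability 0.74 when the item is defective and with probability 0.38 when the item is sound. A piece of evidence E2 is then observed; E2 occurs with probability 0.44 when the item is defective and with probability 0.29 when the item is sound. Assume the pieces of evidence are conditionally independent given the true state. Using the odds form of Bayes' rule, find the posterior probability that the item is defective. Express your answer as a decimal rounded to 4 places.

Prior odds = 3/49 = 0.061224. In log-odds, ln(0.061224) = -2.7932.
Add log likelihood ratios: ln(1.9474) + ln(1.5172) = 1.0834.
Posterior log-odds = -1.7098, so posterior odds = exp(-1.7098) = 0.18090. Converting, P(H|E) = 0.18090/1.1809 = 0.1532.

Posterior probability ≈ 0.1532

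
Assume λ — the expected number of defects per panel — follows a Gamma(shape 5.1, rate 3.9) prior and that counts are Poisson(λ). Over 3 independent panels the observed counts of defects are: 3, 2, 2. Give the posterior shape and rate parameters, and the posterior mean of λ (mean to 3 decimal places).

Total count ∑xᵢ = 7 over n = 3 panels.
Gamma is conjugate to the Poisson likelihood: posterior is Gamma(shape = 5.1+7 = 12.1, rate = 3.9+3 = 6.9).
E[λ | data] = 12.1/6.9 = 1.754.

Posterior: Gamma(shape=12.1, rate=6.9); mean ≈ 1.754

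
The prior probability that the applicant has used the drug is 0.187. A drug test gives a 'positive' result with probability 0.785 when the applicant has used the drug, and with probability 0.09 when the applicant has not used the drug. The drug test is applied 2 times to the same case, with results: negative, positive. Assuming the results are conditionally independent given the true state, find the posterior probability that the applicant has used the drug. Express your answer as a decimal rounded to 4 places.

Posterior P(H) ≈ 0.3216

Let H be the event that the applicant has used the drug; start with P(H) = 0.187. P('positive'|H) = 0.785, P('positive'|¬H) = 0.09.
Update on result 1 ('negative'): P(H) ← 0.215·0.1870 / (0.215·0.1870 + 0.91·0.8130) = 0.040205/0.78004 = 0.0515.
Update on result 2 ('positive'): P(H) ← 0.785·0.0515 / (0.785·0.0515 + 0.09·0.9485) = 0.040461/0.12582 = 0.3216.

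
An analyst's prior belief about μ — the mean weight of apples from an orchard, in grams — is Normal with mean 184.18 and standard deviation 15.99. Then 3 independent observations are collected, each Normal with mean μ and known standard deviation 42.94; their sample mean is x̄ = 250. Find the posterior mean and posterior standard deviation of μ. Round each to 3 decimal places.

With known σ, the Normal prior is conjugate. Weight on the data is w = (n/σ²)/(n/σ² + 1/τ₀²) = 0.00162704/(0.00162704+0.00391114) = 0.29379.
Posterior mean = w·x̄ + (1−w)·μ₀ = 0.29379·250 + 0.70621·184.18 = 203.517. Posterior variance = 1/(0.00162704+0.00391114) = 180.565, so SD = 13.437.

Posterior mean ≈ 203.517; posterior SD ≈ 13.437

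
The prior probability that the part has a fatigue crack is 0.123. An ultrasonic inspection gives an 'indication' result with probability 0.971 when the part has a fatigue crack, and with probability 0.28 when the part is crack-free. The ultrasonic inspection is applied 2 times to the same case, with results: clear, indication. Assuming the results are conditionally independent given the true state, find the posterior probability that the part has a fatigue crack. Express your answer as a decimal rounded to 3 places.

Let H be the event that the part has a fatigue crack; start with P(H) = 0.123. P('indication'|H) = 0.971, P('indication'|¬H) = 0.28.
Update on result 1 ('clear'): P(H) ← 0.029·0.1230 / (0.029·0.1230 + 0.72·0.8770) = 0.0035670/0.63501 = 0.0056.
Update on result 2 ('indication'): P(H) ← 0.971·0.0056 / (0.971·0.0056 + 0.28·0.9944) = 0.0054544/0.28388 = 0.0192.

Posterior P(H) ≈ 0.019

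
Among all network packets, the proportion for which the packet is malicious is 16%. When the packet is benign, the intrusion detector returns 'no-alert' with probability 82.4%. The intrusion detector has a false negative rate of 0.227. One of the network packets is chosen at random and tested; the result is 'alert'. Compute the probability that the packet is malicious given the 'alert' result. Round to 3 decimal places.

Write H for 'the packet is malicious'. Prior odds H:¬H = 0.16/0.84 = 0.19048. For the 'alert' outcome, the likelihood ratio is 0.773/0.176 = 4.3920.
Posterior odds = 0.19048 × 4.3920 = 0.83658, so P(H|E) = 0.83658/(1+0.83658) = 0.456.

P(H | E) ≈ 0.456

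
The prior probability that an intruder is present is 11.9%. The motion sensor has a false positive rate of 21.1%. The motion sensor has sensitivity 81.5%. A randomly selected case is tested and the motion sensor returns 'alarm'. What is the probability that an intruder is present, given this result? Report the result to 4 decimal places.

Let H be the event that an intruder is present. P(H) = 0.119, so P(¬H) = 0.881. With E the 'alarm' result, P(E|H) = 0.815 and P(E|¬H) = 0.211.
P(E) = 0.815·0.119 + 0.211·0.881 = 0.096985 + 0.18589 = 0.28288.
By Bayes' theorem, P(H|E) = 0.096985 / 0.28288 = 0.3429.

P(H | E) ≈ 0.3429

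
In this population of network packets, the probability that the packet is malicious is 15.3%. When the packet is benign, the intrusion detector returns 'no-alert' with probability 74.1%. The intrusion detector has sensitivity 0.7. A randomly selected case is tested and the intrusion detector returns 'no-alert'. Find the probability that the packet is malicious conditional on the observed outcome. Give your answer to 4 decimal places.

P(H | E) ≈ 0.0681

Write H for 'the packet is malicious'. Prior odds H:¬H = 0.153/0.847 = 0.18064. For the 'no-alert' outcome, the likelihood ratio is 0.3/0.741 = 0.40486.
Posterior odds = 0.18064 × 0.40486 = 0.073133, so P(H|E) = 0.073133/(1+0.073133) = 0.0681.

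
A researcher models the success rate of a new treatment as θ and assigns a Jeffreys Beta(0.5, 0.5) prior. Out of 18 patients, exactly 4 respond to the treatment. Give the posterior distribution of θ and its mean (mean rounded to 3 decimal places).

Posterior: Beta(4.5, 14.5); mean ≈ 0.237

The binomial likelihood is conjugate to the Beta prior: with 4 successes and 14 failures, the posterior is Beta(0.5+4, 0.5+14) = Beta(4.5, 14.5).
Posterior mean = α/(α+β) = 4.5/19 = 0.237.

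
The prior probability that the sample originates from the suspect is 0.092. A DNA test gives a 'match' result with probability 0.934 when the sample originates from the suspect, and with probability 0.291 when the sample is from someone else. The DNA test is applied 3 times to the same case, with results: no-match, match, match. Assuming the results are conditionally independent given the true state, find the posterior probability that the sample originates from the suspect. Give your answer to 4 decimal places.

Posterior P(H) ≈ 0.0886

With H the event that the sample originates from the suspect, the joint likelihood of the observed sequence is P(data|H) = 0.066·0.934·0.934 = 0.057575 and P(data|¬H) = 0.709·0.291·0.291 = 0.060039.
Bayes: P(H|data) = 0.092·0.057575 / (0.092·0.057575 + 0.908·0.060039) = 0.0052969/0.059812 = 0.0886.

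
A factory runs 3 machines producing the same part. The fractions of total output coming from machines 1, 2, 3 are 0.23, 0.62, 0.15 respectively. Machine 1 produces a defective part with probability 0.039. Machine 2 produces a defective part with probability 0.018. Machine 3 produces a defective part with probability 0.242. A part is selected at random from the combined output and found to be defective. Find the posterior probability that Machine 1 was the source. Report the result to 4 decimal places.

Posterior probability ≈ 0.1590

P(defective|M1) = 0.039; P(defective|M2) = 0.018; P(defective|M3) = 0.242.
Prior × likelihood for each source: 0.23·0.039=0.008970, 0.62·0.018=0.01116, 0.15·0.242=0.03630. Summing gives P(defective) = 0.056430.
P(Machine 1 | defective) = 0.008970 / 0.056430 = 0.1590.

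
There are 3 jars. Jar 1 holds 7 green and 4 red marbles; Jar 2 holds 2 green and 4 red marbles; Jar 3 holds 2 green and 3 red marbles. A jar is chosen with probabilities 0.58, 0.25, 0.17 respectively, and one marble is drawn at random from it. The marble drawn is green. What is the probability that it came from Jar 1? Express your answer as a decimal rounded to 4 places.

Posterior probability ≈ 0.7092

P(green|Jar 1) = 0.6364; P(green|Jar 2) = 0.3333; P(green|Jar 3) = 0.4.
Prior × likelihood for each source: 0.58·0.6364=0.3691, 0.25·0.3333=0.08333, 0.17·0.4=0.06800. Summing gives P(green) = 0.52042.
P(Jar 1 | green) = 0.3691 / 0.52042 = 0.7092.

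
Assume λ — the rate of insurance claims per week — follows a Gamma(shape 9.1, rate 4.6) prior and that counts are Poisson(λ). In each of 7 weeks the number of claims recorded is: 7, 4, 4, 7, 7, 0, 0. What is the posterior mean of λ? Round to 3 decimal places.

Posterior mean ≈ 3.284

Total count ∑xᵢ = 29 over n = 7 weeks.
Gamma is conjugate to the Poisson likelihood: posterior is Gamma(shape = 9.1+29 = 38.1, rate = 4.6+7 = 11.6).
Posterior mean = shape/rate = 38.1/11.6 = 3.284.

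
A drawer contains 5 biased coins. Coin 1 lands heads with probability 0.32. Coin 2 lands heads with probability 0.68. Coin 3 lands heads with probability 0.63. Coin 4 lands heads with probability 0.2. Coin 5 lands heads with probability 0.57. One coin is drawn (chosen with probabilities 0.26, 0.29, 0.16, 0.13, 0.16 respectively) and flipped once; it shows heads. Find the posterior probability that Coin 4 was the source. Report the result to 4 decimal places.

P(heads|C1) = 0.32; P(heads|C2) = 0.68; P(heads|C3) = 0.63; P(heads|C4) = 0.2; P(heads|C5) = 0.57.
Prior × likelihood for each source: 0.26·0.32=0.08320, 0.29·0.68=0.1972, 0.16·0.63=0.1008, 0.13·0.2=0.02600, 0.16·0.57=0.09120. Summing gives P(heads) = 0.49840.
P(Coin 4 | heads) = 0.02600 / 0.49840 = 0.0522.

Posterior probability ≈ 0.0522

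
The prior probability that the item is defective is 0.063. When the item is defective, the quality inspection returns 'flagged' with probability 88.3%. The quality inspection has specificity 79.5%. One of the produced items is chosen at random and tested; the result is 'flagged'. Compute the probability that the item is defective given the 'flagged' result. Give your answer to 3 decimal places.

P(H | E) ≈ 0.225

Let H be the event that the item is defective. P(H) = 0.063, so P(¬H) = 0.937. With E the 'flagged' result, P(E|H) = 0.883 and P(E|¬H) = 0.205.
P(E) = 0.883·0.063 + 0.205·0.937 = 0.055629 + 0.19209 = 0.24771.
By Bayes' theorem, P(H|E) = 0.055629 / 0.24771 = 0.225.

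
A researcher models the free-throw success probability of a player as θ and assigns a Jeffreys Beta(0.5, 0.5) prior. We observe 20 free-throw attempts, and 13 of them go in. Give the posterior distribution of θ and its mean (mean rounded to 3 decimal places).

Posterior: Beta(13.5, 7.5); mean ≈ 0.643

The binomial likelihood is conjugate to the Beta prior: with 13 successes and 7 failures, the posterior is Beta(0.5+13, 0.5+7) = Beta(13.5, 7.5).
E[θ | data] = 13.5/(13.5+7.5) = 0.643.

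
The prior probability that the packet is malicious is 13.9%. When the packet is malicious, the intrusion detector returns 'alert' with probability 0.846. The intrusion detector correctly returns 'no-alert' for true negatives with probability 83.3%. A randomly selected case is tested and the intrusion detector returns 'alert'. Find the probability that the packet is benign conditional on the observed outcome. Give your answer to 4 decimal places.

Let H be the event that the packet is malicious. P(H) = 0.139, so P(¬H) = 0.861. With E the 'alert' result, P(E|H) = 0.846 and P(E|¬H) = 0.167.
P(E) = 0.846·0.139 + 0.167·0.861 = 0.11759 + 0.14379 = 0.26138.
By Bayes' theorem, P(H|E) = 0.11759 / 0.26138 = 0.4499. Hence P(¬H|E) = 1 − 0.4499 = 0.5501.

P(¬H | E) ≈ 0.5501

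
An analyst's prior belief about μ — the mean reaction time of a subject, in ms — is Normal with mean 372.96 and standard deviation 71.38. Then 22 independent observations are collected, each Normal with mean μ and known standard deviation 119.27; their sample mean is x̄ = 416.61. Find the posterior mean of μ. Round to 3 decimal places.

Prior precision 1/τ₀² = 1/71.38² = 0.00019627; data precision n/σ² = 22/119.27² = 0.00154654.
Posterior precision = 0.00019627 + 0.00154654 = 0.00174280.
Posterior mean = (0.00019627·372.96 + 0.00154654·416.61) / 0.00174280 = 411.694.

Posterior mean ≈ 411.694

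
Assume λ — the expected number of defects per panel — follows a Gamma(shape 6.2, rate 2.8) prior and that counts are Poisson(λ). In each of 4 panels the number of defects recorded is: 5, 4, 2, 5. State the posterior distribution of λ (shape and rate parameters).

Posterior: Gamma(shape=22.2, rate=6.8)

Total count ∑xᵢ = 16 over n = 4 panels.
Gamma is conjugate to the Poisson likelihood: posterior is Gamma(shape = 6.2+16 = 22.2, rate = 2.8+4 = 6.8).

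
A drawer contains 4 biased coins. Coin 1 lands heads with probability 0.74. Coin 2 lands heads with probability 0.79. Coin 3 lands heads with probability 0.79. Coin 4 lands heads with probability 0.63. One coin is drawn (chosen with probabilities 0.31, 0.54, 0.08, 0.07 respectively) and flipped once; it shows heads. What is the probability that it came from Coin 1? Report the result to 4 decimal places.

Tabulate prior·likelihood by source: [1] prior 0.31, lik 0.74, product 0.2294; [2] prior 0.54, lik 0.79, product 0.4266; [3] prior 0.08, lik 0.79, product 0.06320; [4] prior 0.07, lik 0.63, product 0.04410.
Normalizing constant = 0.76330; the posterior for Coin 1 is its product over the sum, 0.2294/0.76330 = 0.3005.

Posterior probability ≈ 0.3005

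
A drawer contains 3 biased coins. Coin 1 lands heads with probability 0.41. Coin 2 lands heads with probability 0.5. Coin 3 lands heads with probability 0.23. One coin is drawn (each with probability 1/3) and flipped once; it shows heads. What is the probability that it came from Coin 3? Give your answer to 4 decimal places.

Posterior probability ≈ 0.2018

P(heads|C1) = 0.41; P(heads|C2) = 0.5; P(heads|C3) = 0.23.
Prior × likelihood for each source: 0.333333·0.41=0.1367, 0.333333·0.5=0.1667, 0.333333·0.23=0.07667. Summing gives P(heads) = 0.38000.
P(Coin 3 | heads) = 0.07667 / 0.38000 = 0.2018.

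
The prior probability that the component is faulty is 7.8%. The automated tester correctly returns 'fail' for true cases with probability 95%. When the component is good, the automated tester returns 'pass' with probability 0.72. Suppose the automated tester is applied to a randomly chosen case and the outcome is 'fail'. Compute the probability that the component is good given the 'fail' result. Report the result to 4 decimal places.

P(¬H | E) ≈ 0.7770

Let H be the event that the component is faulty. P(H) = 0.078, so P(¬H) = 0.922. With E the 'fail' result, P(E|H) = 0.95 and P(E|¬H) = 0.28.
P(E) = 0.95·0.078 + 0.28·0.922 = 0.074100 + 0.25816 = 0.33226.
By Bayes' theorem, P(H|E) = 0.074100 / 0.33226 = 0.2230. Hence P(¬H|E) = 1 − 0.2230 = 0.7770.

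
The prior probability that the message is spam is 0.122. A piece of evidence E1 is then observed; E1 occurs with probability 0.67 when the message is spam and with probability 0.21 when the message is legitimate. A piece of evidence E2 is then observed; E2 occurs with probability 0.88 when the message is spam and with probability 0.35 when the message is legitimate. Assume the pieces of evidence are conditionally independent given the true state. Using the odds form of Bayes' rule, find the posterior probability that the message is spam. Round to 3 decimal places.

Prior odds = 0.122/(1−0.122) = 0.13895. In log-odds, ln(0.13895) = -1.9736.
Add log likelihood ratios: ln(3.1905) + ln(2.5143) = 2.0822.
Posterior log-odds = 0.10853, so posterior odds = exp(0.10853) = 1.1146. Converting, P(H|E) = 1.1146/2.1146 = 0.527.

Posterior probability ≈ 0.527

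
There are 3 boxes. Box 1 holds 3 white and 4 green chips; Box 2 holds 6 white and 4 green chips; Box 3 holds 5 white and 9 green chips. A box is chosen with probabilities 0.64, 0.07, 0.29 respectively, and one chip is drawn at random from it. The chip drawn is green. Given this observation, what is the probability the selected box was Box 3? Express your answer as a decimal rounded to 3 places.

Tabulate prior·likelihood by source: [1] prior 0.64, lik 0.5714, product 0.3657; [2] prior 0.07, lik 0.4, product 0.02800; [3] prior 0.29, lik 0.6429, product 0.1864.
Normalizing constant = 0.58014; the posterior for Box 3 is its product over the sum, 0.1864/0.58014 = 0.321.

Posterior probability ≈ 0.321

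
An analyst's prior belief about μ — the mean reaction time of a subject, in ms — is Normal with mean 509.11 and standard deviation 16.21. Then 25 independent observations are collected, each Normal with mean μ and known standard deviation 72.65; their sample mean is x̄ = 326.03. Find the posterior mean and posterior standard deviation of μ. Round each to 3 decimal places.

Posterior mean ≈ 407.594; posterior SD ≈ 10.820

With known σ, the Normal prior is conjugate. Weight on the data is w = (n/σ²)/(n/σ² + 1/τ₀²) = 0.00473662/(0.00473662+0.00380569) = 0.55449.
Posterior mean = w·x̄ + (1−w)·μ₀ = 0.55449·326.03 + 0.44551·509.11 = 407.594. Posterior variance = 1/(0.00473662+0.00380569) = 117.064, so SD = 10.820.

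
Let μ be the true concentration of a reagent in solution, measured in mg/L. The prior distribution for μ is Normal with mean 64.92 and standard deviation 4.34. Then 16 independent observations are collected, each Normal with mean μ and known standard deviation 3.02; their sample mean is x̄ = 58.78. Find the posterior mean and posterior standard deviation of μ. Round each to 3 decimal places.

Posterior mean ≈ 58.960; posterior SD ≈ 0.744

With known σ, the Normal prior is conjugate. Weight on the data is w = (n/σ²)/(n/σ² + 1/τ₀²) = 1.75431/(1.75431+0.0530910) = 0.97063.
Posterior mean = w·x̄ + (1−w)·μ₀ = 0.97063·58.78 + 0.029374·64.92 = 58.960. Posterior variance = 1/(1.75431+0.0530910) = 0.553281, so SD = 0.744.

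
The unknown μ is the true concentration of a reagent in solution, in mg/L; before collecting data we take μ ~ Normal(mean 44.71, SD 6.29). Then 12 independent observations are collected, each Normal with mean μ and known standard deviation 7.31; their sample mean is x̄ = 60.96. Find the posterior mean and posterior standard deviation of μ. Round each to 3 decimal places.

Posterior mean ≈ 59.316; posterior SD ≈ 2.001

Prior precision 1/τ₀² = 1/6.29² = 0.0252754; data precision n/σ² = 12/7.31² = 0.224567.
Posterior precision = 0.0252754 + 0.224567 = 0.249843, giving posterior SD = 1/√0.249843 = 2.001.
Posterior mean = (0.0252754·44.71 + 0.224567·60.96) / 0.249843 = 59.316.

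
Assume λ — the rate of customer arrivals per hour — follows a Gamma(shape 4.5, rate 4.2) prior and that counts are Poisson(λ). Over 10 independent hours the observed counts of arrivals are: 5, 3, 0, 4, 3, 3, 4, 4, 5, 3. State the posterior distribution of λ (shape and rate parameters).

The Poisson likelihood adds the total count to the shape and the number of exposure periods to the rate. Here ∑xᵢ = 34 and n = 10, so shape 4.5→38.5 and rate 4.2→14.2.

Posterior: Gamma(shape=38.5, rate=14.2)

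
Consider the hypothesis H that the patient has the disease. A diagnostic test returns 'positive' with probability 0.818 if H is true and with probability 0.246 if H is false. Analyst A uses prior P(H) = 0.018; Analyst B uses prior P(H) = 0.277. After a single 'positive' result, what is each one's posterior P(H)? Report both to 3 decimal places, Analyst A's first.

Analyst A: 0.057; Analyst B: 0.560

The likelihood ratio for a 'positive' result is 0.818/0.246 = 3.3252.
Analyst A: prior odds 0.018/0.982 = 0.018330; posterior odds 0.060951; posterior probability 0.057.
Analyst B: prior odds 0.277/0.723 = 0.38313; posterior odds 1.2740; posterior probability 0.560.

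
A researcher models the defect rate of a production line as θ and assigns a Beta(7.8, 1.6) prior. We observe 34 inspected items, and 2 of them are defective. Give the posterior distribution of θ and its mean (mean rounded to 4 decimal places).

Posterior: Beta(9.8, 33.6); mean ≈ 0.2258

Observing 2 successes and 32 failures updates Beta(7.8, 1.6) by adding the success and failure counts to the two shape parameters: α = 7.8+2 = 9.8, β = 1.6+32 = 33.6.
E[θ | data] = 9.8/(9.8+33.6) = 0.2258.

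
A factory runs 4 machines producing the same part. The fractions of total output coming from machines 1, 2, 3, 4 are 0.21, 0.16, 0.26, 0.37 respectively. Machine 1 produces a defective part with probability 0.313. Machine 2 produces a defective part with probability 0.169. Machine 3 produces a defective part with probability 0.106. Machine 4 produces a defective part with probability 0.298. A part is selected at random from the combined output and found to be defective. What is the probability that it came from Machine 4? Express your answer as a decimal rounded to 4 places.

Posterior probability ≈ 0.4782

P(defective|M1) = 0.313; P(defective|M2) = 0.169; P(defective|M3) = 0.106; P(defective|M4) = 0.298.
Prior × likelihood for each source: 0.21·0.313=0.06573, 0.16·0.169=0.02704, 0.26·0.106=0.02756, 0.37·0.298=0.1103. Summing gives P(defective) = 0.23059.
P(Machine 4 | defective) = 0.1103 / 0.23059 = 0.4782.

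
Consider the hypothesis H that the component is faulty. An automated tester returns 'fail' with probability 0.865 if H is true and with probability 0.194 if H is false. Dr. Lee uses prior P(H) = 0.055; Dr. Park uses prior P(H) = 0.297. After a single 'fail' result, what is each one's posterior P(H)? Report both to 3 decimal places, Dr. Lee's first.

Dr. Lee: 0.206; Dr. Park: 0.653

The likelihood ratio for a 'fail' result is 0.865/0.194 = 4.4588.
Dr. Lee: prior odds 0.055/0.945 = 0.058201; posterior odds 0.25950; posterior probability 0.206.
Dr. Park: prior odds 0.297/0.703 = 0.42248; posterior odds 1.8837; posterior probability 0.653.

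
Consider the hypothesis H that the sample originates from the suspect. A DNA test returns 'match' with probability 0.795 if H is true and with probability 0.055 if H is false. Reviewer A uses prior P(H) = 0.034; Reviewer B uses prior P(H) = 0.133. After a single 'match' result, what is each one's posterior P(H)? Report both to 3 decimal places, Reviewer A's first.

P('+'|H) = 0.795, P('+'|¬H) = 0.055.
Reviewer A: numerator 0.795·0.034 = 0.027030; evidence = 0.027030+0.055·0.966 = 0.080160; posterior = 0.337.
Reviewer B: numerator 0.795·0.133 = 0.10574; evidence = 0.10574+0.055·0.867 = 0.15342; posterior = 0.689.

Reviewer A: 0.337; Reviewer B: 0.689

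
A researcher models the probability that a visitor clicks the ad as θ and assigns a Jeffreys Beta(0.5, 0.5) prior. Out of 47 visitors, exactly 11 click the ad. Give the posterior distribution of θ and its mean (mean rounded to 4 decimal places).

Observing 11 successes and 36 failures updates Beta(0.5, 0.5) by adding the success and failure counts to the two shape parameters: α = 0.5+11 = 11.5, β = 0.5+36 = 36.5.
E[θ | data] = 11.5/(11.5+36.5) = 0.2396.

Posterior: Beta(11.5, 36.5); mean ≈ 0.2396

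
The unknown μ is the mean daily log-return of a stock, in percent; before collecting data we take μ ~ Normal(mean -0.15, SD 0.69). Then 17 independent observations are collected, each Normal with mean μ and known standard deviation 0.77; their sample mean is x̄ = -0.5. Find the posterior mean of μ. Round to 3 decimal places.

Posterior mean ≈ -0.476

With known σ, the Normal prior is conjugate. Weight on the data is w = (n/σ²)/(n/σ² + 1/τ₀²) = 28.6726/(28.6726+2.10040) = 0.93175.
Posterior mean = w·x̄ + (1−w)·μ₀ = 0.93175·-0.5 + 0.068255·-0.15 = -0.476.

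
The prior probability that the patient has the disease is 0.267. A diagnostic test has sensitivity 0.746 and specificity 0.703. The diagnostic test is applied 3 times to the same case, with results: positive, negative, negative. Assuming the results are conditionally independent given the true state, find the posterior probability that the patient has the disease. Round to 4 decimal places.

Posterior P(H) ≈ 0.1067

With H the event that the patient has the disease, the joint likelihood of the observed sequence is P(data|H) = 0.746·0.254·0.254 = 0.048129 and P(data|¬H) = 0.297·0.703·0.703 = 0.14678.
Bayes: P(H|data) = 0.267·0.048129 / (0.267·0.048129 + 0.733·0.14678) = 0.012850/0.12044 = 0.1067.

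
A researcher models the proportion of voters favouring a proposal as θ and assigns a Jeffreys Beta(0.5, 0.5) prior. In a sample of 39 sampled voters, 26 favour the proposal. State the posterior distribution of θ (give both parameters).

The binomial likelihood is conjugate to the Beta prior: with 26 successes and 13 failures, the posterior is Beta(0.5+26, 0.5+13) = Beta(26.5, 13.5).

Posterior: Beta(26.5, 13.5)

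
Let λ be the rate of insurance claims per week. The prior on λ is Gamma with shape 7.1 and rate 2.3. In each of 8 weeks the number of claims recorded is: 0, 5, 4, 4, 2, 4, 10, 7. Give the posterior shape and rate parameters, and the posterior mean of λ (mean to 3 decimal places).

Total count ∑xᵢ = 36 over n = 8 weeks.
Gamma is conjugate to the Poisson likelihood: posterior is Gamma(shape = 7.1+36 = 43.1, rate = 2.3+8 = 10.3).
Posterior mean = shape/rate = 43.1/10.3 = 4.184.

Posterior: Gamma(shape=43.1, rate=10.3); mean ≈ 4.184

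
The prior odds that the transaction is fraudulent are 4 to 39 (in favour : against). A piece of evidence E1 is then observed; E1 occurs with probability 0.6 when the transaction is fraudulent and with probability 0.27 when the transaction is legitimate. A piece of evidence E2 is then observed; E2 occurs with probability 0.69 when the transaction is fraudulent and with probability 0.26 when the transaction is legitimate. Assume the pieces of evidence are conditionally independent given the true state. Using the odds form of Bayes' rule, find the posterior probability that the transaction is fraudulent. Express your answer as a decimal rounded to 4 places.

Posterior probability ≈ 0.3769

Prior odds = 4/39 = 0.10256.
Likelihood ratio for E1 = 0.6/0.27 = 2.2222.
Likelihood ratio for E2 = 0.69/0.26 = 2.6538.
Posterior odds = prior odds × LR₁ × LR₂ = 0.60487.
Posterior probability = odds/(1+odds) = 0.60487/1.6049 = 0.3769.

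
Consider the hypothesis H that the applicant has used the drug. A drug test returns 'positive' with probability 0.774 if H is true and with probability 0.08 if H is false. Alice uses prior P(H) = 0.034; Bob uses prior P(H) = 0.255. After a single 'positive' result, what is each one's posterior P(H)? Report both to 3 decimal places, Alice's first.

Alice: 0.254; Bob: 0.768

P('+'|H) = 0.774, P('+'|¬H) = 0.08.
Alice: numerator 0.774·0.034 = 0.026316; evidence = 0.026316+0.08·0.966 = 0.10360; posterior = 0.254.
Bob: numerator 0.774·0.255 = 0.19737; evidence = 0.19737+0.08·0.745 = 0.25697; posterior = 0.768.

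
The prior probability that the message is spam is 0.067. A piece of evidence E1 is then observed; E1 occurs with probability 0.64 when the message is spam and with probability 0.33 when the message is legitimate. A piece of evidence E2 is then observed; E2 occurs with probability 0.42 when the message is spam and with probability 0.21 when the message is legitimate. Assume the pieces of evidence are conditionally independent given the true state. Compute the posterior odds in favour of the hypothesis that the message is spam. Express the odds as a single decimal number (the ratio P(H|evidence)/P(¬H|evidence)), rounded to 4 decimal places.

Posterior odds ≈ 0.2785

Prior odds = 0.067/(1−0.067) = 0.071811.
Likelihood ratio for E1 = 0.64/0.33 = 1.9394.
Likelihood ratio for E2 = 0.42/0.21 = 2.0000.
Posterior odds = prior odds × LR₁ × LR₂ = 0.27854.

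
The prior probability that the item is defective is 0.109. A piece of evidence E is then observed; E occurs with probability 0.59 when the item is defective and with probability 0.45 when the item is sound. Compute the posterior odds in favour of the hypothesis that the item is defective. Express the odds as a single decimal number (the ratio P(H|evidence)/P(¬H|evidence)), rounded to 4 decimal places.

Prior odds = 0.109/(1−0.109) = 0.12233.
Likelihood ratio for E = 0.59/0.45 = 1.3111.
Posterior odds = prior odds × LR = 0.16039.

Posterior odds ≈ 0.1604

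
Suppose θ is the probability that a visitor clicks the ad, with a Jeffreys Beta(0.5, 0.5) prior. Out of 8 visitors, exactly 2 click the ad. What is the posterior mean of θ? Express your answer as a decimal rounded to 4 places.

Posterior mean ≈ 0.2778

Observing 2 successes and 6 failures updates Beta(0.5, 0.5) by adding the success and failure counts to the two shape parameters: α = 0.5+2 = 2.5, β = 0.5+6 = 6.5.
E[θ | data] = 2.5/(2.5+6.5) = 0.2778.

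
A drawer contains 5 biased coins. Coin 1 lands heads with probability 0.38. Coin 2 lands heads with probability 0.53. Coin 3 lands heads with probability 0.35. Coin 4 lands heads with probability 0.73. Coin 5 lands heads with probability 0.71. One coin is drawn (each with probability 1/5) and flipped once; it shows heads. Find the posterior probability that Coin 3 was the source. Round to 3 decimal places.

Tabulate prior·likelihood by source: [1] prior 0.2, lik 0.38, product 0.07600; [2] prior 0.2, lik 0.53, product 0.1060; [3] prior 0.2, lik 0.35, product 0.07000; [4] prior 0.2, lik 0.73, product 0.1460; [5] prior 0.2, lik 0.71, product 0.1420.
Normalizing constant = 0.54000; the posterior for Coin 3 is its product over the sum, 0.07000/0.54000 = 0.130.

Posterior probability ≈ 0.130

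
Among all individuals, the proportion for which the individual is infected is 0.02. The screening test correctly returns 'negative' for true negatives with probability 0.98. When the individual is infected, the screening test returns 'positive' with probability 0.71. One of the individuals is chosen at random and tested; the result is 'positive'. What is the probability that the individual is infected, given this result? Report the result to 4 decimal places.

Let H be the event that the individual is infected. P(H) = 0.02, so P(¬H) = 0.98. With E the 'positive' result, P(E|H) = 0.71 and P(E|¬H) = 0.02.
P(E) = 0.71·0.02 + 0.02·0.98 = 0.014200 + 0.019600 = 0.033800.
By Bayes' theorem, P(H|E) = 0.014200 / 0.033800 = 0.4201.

P(H | E) ≈ 0.4201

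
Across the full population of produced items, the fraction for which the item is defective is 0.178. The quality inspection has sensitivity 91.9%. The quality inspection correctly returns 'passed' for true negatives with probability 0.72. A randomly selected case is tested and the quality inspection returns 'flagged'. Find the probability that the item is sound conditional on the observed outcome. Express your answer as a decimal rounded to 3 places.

P(¬H | E) ≈ 0.585

Let H be the event that the item is defective. P(H) = 0.178, so P(¬H) = 0.822. With E the 'flagged' result, P(E|H) = 0.919 and P(E|¬H) = 0.28.
P(E) = 0.919·0.178 + 0.28·0.822 = 0.16358 + 0.23016 = 0.39374.
By Bayes' theorem, P(H|E) = 0.16358 / 0.39374 = 0.415. Hence P(¬H|E) = 1 − 0.415 = 0.585.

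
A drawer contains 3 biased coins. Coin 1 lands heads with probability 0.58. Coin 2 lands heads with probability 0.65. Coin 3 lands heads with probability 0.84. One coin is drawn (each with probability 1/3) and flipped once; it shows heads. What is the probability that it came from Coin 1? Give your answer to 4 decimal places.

Posterior probability ≈ 0.2802

Tabulate prior·likelihood by source: [1] prior 0.333333, lik 0.58, product 0.1933; [2] prior 0.333333, lik 0.65, product 0.2167; [3] prior 0.333333, lik 0.84, product 0.2800.
Normalizing constant = 0.69000; the posterior for Coin 1 is its product over the sum, 0.1933/0.69000 = 0.2802.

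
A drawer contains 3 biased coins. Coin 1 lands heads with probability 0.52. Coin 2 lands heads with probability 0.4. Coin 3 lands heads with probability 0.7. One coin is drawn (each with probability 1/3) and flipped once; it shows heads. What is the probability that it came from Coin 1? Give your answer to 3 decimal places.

P(heads|C1) = 0.52; P(heads|C2) = 0.4; P(heads|C3) = 0.7.
Prior × likelihood for each source: 0.333333·0.52=0.1733, 0.333333·0.4=0.1333, 0.333333·0.7=0.2333. Summing gives P(heads) = 0.54000.
P(Coin 1 | heads) = 0.1733 / 0.54000 = 0.321.

Posterior probability ≈ 0.321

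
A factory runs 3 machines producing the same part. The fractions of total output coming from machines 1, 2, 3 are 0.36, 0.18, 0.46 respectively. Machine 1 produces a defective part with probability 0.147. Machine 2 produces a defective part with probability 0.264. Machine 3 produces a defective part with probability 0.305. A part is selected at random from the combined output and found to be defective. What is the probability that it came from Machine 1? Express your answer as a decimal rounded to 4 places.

P(defective|M1) = 0.147; P(defective|M2) = 0.264; P(defective|M3) = 0.305.
Prior × likelihood for each source: 0.36·0.147=0.05292, 0.18·0.264=0.04752, 0.46·0.305=0.1403. Summing gives P(defective) = 0.24074.
P(Machine 1 | defective) = 0.05292 / 0.24074 = 0.2198.

Posterior probability ≈ 0.2198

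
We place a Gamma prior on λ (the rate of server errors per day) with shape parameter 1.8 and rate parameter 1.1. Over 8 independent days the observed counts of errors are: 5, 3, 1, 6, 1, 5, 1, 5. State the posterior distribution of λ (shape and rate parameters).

Posterior: Gamma(shape=28.8, rate=9.1)

Total count ∑xᵢ = 27 over n = 8 days.
Gamma is conjugate to the Poisson likelihood: posterior is Gamma(shape = 1.8+27 = 28.8, rate = 1.1+8 = 9.1).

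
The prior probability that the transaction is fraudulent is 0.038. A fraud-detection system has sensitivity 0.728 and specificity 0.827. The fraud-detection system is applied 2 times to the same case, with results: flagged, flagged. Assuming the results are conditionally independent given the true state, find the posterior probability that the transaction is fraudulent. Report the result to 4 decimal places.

Let H be the event that the transaction is fraudulent; start with P(H) = 0.038. P('flagged'|H) = 0.728, P('flagged'|¬H) = 0.173.
Update on result 1 ('flagged'): P(H) ← 0.728·0.0380 / (0.728·0.0380 + 0.173·0.9620) = 0.027664/0.19409 = 0.1425.
Update on result 2 ('flagged'): P(H) ← 0.728·0.1425 / (0.728·0.1425 + 0.173·0.8575) = 0.10376/0.25211 = 0.4116.

Posterior P(H) ≈ 0.4116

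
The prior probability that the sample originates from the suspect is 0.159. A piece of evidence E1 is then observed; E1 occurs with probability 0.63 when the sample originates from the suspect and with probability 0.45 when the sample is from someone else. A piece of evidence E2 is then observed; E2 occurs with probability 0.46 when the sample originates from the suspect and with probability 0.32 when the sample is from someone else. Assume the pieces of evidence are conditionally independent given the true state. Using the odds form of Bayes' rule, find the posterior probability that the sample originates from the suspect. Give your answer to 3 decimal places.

Prior odds = 0.159/(1−0.159) = 0.18906.
Likelihood ratio for E1 = 0.63/0.45 = 1.4000.
Likelihood ratio for E2 = 0.46/0.32 = 1.4375.
Posterior odds = prior odds × LR₁ × LR₂ = 0.38048.
Posterior probability = odds/(1+odds) = 0.38048/1.3805 = 0.276.

Posterior probability ≈ 0.276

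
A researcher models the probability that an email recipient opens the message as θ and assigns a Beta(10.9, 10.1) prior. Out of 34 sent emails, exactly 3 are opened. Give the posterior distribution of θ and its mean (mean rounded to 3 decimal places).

Posterior: Beta(13.9, 41.1); mean ≈ 0.253

Observing 3 successes and 31 failures updates Beta(10.9, 10.1) by adding the success and failure counts to the two shape parameters: α = 10.9+3 = 13.9, β = 10.1+31 = 41.1.
Posterior mean = α/(α+β) = 13.9/55 = 0.253.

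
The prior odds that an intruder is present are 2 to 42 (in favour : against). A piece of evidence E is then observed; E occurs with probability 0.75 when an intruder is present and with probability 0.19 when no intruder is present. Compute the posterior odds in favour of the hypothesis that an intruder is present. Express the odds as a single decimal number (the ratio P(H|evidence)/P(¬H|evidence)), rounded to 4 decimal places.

Prior odds = 2/42 = 0.047619. In log-odds, ln(0.047619) = -3.0445.
Add log likelihood ratio: ln(3.9474) = 1.3730.
Posterior log-odds = -1.6715, so posterior odds = exp(-1.6715) = 0.18797.

Posterior odds ≈ 0.1880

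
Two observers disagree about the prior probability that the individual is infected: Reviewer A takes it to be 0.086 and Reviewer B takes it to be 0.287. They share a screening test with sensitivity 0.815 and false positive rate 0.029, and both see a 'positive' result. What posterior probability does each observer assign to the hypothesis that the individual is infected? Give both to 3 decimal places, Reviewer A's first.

The likelihood ratio for a 'positive' result is 0.815/0.029 = 28.103.
Reviewer A: prior odds 0.086/0.914 = 0.094092; posterior odds 2.6443; posterior probability 0.726.
Reviewer B: prior odds 0.287/0.713 = 0.40252; posterior odds 11.312; posterior probability 0.919.

Reviewer A: 0.726; Reviewer B: 0.919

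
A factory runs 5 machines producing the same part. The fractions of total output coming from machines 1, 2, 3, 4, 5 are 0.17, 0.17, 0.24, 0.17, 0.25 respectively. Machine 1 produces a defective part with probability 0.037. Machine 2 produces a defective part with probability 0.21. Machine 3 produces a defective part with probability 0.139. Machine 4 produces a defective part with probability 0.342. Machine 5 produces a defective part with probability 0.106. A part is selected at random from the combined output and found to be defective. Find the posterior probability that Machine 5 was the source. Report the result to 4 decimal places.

Posterior probability ≈ 0.1656

P(defective|M1) = 0.037; P(defective|M2) = 0.21; P(defective|M3) = 0.139; P(defective|M4) = 0.342; P(defective|M5) = 0.106.
Prior × likelihood for each source: 0.17·0.037=0.006290, 0.17·0.21=0.03570, 0.24·0.139=0.03336, 0.17·0.342=0.05814, 0.25·0.106=0.02650. Summing gives P(defective) = 0.15999.
P(Machine 5 | defective) = 0.02650 / 0.15999 = 0.1656.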